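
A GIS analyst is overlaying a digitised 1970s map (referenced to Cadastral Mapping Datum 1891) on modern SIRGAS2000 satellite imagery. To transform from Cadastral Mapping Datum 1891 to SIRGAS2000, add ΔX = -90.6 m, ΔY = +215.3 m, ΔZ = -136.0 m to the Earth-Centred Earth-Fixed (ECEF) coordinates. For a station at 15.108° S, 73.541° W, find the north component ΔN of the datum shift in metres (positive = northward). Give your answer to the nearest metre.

At φ = -15.108°, λ = -73.541°: sin φ = -0.260639, cos φ = 0.965436, sin λ = -0.959023, cos λ = 0.283329.
ΔN = −sin φ cos λ·ΔX − sin φ sin λ·ΔY + cos φ·ΔZ = −(-0.260639)(0.283329)(-90.6) − (-0.260639)(-0.959023)(215.3) + (0.965436)(-136.0) = -191.81 m.

ΔN = -192 m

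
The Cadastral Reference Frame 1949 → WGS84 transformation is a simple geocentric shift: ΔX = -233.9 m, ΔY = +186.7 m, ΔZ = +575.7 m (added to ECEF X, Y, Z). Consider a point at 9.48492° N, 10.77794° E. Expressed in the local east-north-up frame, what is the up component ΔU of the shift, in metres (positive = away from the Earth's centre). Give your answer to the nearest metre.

ΔU = -97 m

The local up (radial) axis is (cos φ cos λ, cos φ sin λ, sin φ), giving ΔU = -226.633 + 34.436 + 94.868 = -97.33 m.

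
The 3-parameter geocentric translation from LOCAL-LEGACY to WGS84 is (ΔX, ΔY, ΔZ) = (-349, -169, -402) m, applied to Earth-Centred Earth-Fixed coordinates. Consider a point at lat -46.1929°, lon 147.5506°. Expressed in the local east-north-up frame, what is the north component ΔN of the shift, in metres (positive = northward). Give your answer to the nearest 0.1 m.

ΔN = -131.2 m

At φ = -46.1929°, λ = 147.5506°: sin φ = -0.721674, cos φ = 0.692233, sin λ = 0.536555, cos λ = -0.843866.
ΔN = −sin φ cos λ·ΔX − sin φ sin λ·ΔY + cos φ·ΔZ = −(-0.721674)(-0.843866)(-349) − (-0.721674)(0.536555)(-169) + (0.692233)(-402) = -131.18 m.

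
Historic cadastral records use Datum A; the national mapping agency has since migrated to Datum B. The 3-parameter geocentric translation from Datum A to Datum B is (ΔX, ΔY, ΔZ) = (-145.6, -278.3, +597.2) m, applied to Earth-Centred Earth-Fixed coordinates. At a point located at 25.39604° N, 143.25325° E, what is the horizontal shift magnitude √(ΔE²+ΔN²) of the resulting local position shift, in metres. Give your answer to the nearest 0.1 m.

At φ = 25.39604°, λ = 143.25325°: sin φ = 0.428873, cos φ = 0.903365, sin λ = 0.598279, cos λ = -0.801288.
ΔE = −sin λ·ΔX + cos λ·ΔY = −(0.598279)·(-145.6) + (-0.801288)·(-278.3) = 310.11 m.
ΔN = −sin φ cos λ·ΔX − sin φ sin λ·ΔY + cos φ·ΔZ = −(0.428873)(-0.801288)(-145.6) − (0.428873)(0.598279)(-278.3) + (0.903365)(597.2) = 560.86 m.
Horizontal magnitude = √(ΔE² + ΔN²) = √(310.11² + 560.86²) = 640.88 m.

640.9 m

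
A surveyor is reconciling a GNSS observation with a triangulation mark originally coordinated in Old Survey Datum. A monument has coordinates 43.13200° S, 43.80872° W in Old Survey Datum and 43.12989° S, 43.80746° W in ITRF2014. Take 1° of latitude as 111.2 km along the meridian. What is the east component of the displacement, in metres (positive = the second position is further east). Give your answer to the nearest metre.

ΔE = 102 m

Δφ = -43.12989° − -43.13200° = +0.00211°; Δλ = -43.80746° − -43.80872° = +0.00126°.
ΔN = Δφ × 111200 = 234.6 m; ΔE = Δλ × 111200 × cos(-43.13200°) = +0.00126 × 111200 × 0.729781 = 102.3 m.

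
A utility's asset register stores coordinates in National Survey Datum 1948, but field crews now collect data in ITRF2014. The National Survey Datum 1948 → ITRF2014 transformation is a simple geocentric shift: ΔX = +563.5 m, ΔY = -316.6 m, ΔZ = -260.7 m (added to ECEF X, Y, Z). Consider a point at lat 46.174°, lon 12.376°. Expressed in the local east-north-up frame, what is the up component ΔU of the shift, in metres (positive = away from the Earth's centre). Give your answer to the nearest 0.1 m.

ΔU = 146.1 m

The local up (radial) axis is (cos φ cos λ, cos φ sin λ, sin φ), giving ΔU = 381.140 − 46.988 − 188.081 = 146.07 m.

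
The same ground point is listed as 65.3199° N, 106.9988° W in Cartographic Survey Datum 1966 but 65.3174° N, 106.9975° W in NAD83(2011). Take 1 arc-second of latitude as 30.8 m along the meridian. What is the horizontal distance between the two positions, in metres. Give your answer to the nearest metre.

Δφ = 65.3174° − 65.3199° = -0.0025°; Δλ = -106.9975° − -106.9988° = +0.0013°.
1° of latitude = 3600 × 30.80 = 110880 m.
ΔN = Δφ × 110880 = -277.2 m; ΔE = Δλ × 110880 × cos(65.3199°) = +0.0013 × 110880 × 0.417552 = 60.2 m.
Distance = √(ΔE² + ΔN²) = √(60.2² + (-277.2)²) = 283.7 m.

284 m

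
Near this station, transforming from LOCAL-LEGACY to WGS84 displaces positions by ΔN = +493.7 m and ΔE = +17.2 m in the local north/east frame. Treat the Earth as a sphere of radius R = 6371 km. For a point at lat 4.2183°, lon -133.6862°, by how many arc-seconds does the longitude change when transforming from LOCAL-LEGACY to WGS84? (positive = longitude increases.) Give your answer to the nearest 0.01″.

Δλ = 0.56″

At latitude 4.2183°, cos φ = 0.997291.
One radian of longitude at latitude φ spans R cos φ, so Δλ = ΔE / (R cos φ) = 17.2 / (6371000 × 0.997291) = 2.7071e-06 rad = 0.558″.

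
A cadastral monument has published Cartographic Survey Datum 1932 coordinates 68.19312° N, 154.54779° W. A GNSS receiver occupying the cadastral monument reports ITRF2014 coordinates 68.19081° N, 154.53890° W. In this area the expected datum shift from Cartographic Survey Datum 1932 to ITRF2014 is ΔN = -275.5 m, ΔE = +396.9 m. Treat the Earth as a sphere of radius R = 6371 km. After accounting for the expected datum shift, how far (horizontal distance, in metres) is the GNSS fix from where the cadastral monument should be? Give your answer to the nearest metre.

Observed coordinate differences: Δφ = -0.00231°, Δλ = +0.00889°.
Converting to metres (1° lat = 111195 m, cos φ = 0.371479): observed ΔN = -256.9 m, observed ΔE = 367.2 m.
Subtracting the expected shift leaves a residual of -256.9 − (-275.5) = 18.6 m north and 367.2 − (396.9) = -29.7 m east.
Residual distance = √(18.6² + (-29.7)²) = 35.1 m.

35 m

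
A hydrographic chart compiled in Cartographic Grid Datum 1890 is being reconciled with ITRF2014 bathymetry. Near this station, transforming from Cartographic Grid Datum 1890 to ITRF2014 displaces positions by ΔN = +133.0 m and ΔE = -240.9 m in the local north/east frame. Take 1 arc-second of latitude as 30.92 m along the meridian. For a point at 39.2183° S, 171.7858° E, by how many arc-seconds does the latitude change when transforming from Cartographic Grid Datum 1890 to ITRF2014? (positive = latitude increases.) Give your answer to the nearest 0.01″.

Δφ = 4.30″

1″ of latitude = 30.92 m, so Δφ = 133.0 / 30.92 = 4.301″.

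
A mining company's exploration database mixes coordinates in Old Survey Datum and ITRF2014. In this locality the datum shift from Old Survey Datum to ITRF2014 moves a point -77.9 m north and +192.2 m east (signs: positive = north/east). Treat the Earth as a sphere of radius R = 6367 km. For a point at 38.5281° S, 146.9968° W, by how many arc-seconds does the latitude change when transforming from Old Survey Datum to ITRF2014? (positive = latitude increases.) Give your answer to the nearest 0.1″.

Δφ = -2.5″

On a sphere of radius R, 1 rad of latitude = R, so Δφ = ΔN / R = -77.9 / 6367000 = -1.2235e-05 rad = -2.524″.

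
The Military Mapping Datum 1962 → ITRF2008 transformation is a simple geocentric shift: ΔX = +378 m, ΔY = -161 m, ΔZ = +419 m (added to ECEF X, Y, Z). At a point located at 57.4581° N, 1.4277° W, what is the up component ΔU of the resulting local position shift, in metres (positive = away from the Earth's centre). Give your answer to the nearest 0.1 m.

At φ = 57.4581°, λ = -1.4277°: sin φ = 0.842998, cos φ = 0.537916, sin λ = -0.024915, cos λ = 0.999690.
ΔU = cos φ cos λ·ΔX + cos φ sin λ·ΔY + sin φ·ΔZ = (0.537916)(0.999690)(378) + (0.537916)(-0.024915)(-161) + (0.842998)(419) = 558.64 m.

ΔU = 558.6 m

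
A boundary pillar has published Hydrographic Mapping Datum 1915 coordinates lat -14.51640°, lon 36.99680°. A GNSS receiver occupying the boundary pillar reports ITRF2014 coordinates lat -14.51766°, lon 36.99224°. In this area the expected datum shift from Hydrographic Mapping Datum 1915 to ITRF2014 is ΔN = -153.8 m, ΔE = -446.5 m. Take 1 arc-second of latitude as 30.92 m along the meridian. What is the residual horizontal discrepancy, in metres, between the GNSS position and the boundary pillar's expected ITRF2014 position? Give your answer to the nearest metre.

47 m

Observed coordinate differences: Δφ = -0.00126°, Δλ = -0.00456°.
Converting to metres (1° lat = 111312 m, cos φ = 0.968076): observed ΔN = -140.3 m, observed ΔE = -491.4 m.
Subtracting the expected shift leaves a residual of -140.3 − (-153.8) = 13.5 m north and -491.4 − (-446.5) = -44.9 m east.
Residual distance = √(13.5² + (-44.9)²) = 46.9 m.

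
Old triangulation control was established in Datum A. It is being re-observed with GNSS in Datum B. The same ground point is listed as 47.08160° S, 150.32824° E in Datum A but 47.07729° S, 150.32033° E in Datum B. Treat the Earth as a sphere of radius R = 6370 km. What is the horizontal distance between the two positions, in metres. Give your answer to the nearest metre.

767 m

Δφ = -47.07729° − -47.08160° = +0.00431°; Δλ = 150.32033° − 150.32824° = -0.00791°.
1° along a meridian = πR/180 = 111177 m.
ΔN = Δφ × 111177 = 479.2 m; ΔE = Δλ × 111177 × cos(-47.08160°) = -0.00791 × 111177 × 0.680956 = -598.8 m.
Distance = √(ΔE² + ΔN²) = √((-598.8)² + 479.2²) = 767.0 m.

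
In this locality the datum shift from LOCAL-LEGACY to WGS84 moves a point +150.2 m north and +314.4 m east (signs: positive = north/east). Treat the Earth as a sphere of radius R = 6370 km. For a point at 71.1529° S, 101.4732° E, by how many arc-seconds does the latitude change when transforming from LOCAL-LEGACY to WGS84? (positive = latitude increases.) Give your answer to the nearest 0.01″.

Δφ = 4.86″

On a sphere of radius R, 1 rad of latitude = R, so Δφ = ΔN / R = 150.2 / 6370000 = 2.3579e-05 rad = 4.864″.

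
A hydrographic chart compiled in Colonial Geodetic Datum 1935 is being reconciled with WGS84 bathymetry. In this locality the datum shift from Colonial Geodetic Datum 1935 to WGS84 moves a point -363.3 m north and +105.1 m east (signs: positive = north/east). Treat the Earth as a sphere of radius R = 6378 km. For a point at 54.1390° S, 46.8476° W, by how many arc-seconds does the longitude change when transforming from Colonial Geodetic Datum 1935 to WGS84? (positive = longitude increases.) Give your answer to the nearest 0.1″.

At latitude -54.1390°, cos φ = 0.585821.
One radian of longitude at latitude φ spans R cos φ, so Δλ = ΔE / (R cos φ) = 105.1 / (6378000 × 0.585821) = 2.8129e-05 rad = 5.802″.

Δλ = 5.8″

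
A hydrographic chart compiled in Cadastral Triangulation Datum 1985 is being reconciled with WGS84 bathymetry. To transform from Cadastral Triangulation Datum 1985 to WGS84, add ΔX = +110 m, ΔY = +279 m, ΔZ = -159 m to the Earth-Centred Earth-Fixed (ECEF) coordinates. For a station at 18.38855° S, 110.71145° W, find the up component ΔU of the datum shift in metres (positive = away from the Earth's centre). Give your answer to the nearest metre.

At φ = -18.38855°, λ = -110.71145°: sin φ = -0.315459, cos φ = 0.948939, sin λ = -0.935373, cos λ = -0.353662.
ΔU = cos φ cos λ·ΔX + cos φ sin λ·ΔY + sin φ·ΔZ = (0.948939)(-0.353662)(110) + (0.948939)(-0.935373)(279) + (-0.315459)(-159) = -234.40 m.

ΔU = -234 m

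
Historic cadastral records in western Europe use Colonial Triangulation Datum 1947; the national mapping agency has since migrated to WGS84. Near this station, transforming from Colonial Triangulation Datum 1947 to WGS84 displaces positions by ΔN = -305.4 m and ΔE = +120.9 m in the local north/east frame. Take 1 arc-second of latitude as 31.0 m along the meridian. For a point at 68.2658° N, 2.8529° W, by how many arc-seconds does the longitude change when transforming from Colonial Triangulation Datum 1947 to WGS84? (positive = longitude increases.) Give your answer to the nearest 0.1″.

Δλ = 10.5″

At latitude 68.2658°, cos φ = 0.370301.
1″ of longitude at this latitude = 31.00 × cos φ = 11.4793 m, so Δλ = 120.9 / 11.4793 = 10.532″.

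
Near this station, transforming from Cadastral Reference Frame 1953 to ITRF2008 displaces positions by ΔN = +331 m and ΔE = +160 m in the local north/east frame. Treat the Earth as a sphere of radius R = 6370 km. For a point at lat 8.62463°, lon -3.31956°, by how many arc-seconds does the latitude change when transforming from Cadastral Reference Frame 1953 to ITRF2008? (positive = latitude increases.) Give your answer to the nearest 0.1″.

On a sphere of radius R, 1 rad of latitude = R, so Δφ = ΔN / R = 331.0 / 6370000 = 5.1962e-05 rad = 10.718″.

Δφ = 10.7″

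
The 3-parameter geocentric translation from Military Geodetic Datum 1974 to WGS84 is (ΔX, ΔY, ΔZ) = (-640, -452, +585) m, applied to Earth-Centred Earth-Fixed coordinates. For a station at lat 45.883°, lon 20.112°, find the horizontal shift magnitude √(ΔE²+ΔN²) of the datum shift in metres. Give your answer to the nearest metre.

972 m

At φ = 45.883°, λ = 20.112°: sin φ = 0.717920, cos φ = 0.696126, sin λ = 0.343856, cos λ = 0.939022.
ΔE = −sin λ·ΔX + cos λ·ΔY = −(0.343856)·(-640) + (0.939022)·(-452) = -204.37 m.
ΔN = −sin φ cos λ·ΔX − sin φ sin λ·ΔY + cos φ·ΔZ = −(0.717920)(0.939022)(-640) − (0.717920)(0.343856)(-452) + (0.696126)(585) = 950.27 m.
Horizontal magnitude = √(ΔE² + ΔN²) = √((-204.37)² + 950.27²) = 971.99 m.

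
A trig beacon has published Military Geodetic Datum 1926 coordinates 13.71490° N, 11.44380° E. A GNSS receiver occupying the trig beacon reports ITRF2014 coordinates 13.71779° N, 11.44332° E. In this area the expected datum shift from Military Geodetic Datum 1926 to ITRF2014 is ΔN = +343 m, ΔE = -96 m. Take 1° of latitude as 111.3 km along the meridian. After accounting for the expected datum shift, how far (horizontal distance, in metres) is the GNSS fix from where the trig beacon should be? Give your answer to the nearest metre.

Observed coordinate differences: Δφ = +0.00289°, Δλ = -0.00048°.
Converting to metres (1° lat = 111300 m, cos φ = 0.971487): observed ΔN = 321.7 m, observed ΔE = -51.9 m.
Subtracting the expected shift leaves a residual of 321.7 − (343) = -21.3 m north and -51.9 − (-96) = 44.1 m east.
Residual distance = √((-21.3)² + 44.1²) = 49.0 m.

49 m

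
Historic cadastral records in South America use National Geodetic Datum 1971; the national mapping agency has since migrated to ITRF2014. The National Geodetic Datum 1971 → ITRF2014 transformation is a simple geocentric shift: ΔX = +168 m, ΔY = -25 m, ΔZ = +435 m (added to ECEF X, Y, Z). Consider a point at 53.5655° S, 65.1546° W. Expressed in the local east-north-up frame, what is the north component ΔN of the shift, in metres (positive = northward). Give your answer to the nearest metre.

ΔN = 333 m

The local north axis is (−sin φ cos λ, −sin φ sin λ, cos φ), giving ΔN = 56.791 + 18.252 + 258.348 = 333.39 m.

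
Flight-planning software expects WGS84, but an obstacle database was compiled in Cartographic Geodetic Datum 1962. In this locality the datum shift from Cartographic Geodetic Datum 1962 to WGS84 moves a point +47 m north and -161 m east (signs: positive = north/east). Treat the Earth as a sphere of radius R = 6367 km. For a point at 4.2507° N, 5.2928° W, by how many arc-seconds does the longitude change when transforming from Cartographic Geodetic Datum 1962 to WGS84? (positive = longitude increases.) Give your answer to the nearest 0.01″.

Δλ = -5.23″

At latitude 4.2507°, cos φ = 0.997249.
One radian of longitude at latitude φ spans R cos φ, so Δλ = ΔE / (R cos φ) = -161.0 / (6367000 × 0.997249) = -2.5356e-05 rad = -5.230″.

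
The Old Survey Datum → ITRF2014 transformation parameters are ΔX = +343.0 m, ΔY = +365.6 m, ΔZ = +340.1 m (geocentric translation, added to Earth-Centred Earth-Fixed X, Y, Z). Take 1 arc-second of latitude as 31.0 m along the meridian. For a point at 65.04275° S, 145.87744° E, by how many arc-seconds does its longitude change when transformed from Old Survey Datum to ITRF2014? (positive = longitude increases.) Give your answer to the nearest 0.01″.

Δλ = -37.85″

sin φ = -0.906623, cos φ = 0.421942, sin λ = 0.560965, cos λ = -0.827840.
East component: ΔE = −sin λ·ΔX + cos λ·ΔY = −(0.560965)(343.0) + (-0.827840)(365.6) = -495.07 m.
1° of latitude spans 3600 × 31.00 = 111600 m; at latitude φ, 1° of longitude spans that × cos φ = 47088.7 m, so Δλ = -495.07 / 47088.7 × 3600 = -37.849″.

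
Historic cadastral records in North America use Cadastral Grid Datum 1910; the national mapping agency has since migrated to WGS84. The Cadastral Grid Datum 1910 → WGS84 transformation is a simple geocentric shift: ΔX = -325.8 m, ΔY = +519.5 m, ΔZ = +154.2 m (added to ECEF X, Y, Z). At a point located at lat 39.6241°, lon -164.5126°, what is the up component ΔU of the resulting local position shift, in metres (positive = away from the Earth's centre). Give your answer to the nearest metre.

ΔU = 233 m

The local up (radial) axis is (cos φ cos λ, cos φ sin λ, sin φ), giving ΔU = 241.834 − 106.849 + 98.341 = 233.33 m.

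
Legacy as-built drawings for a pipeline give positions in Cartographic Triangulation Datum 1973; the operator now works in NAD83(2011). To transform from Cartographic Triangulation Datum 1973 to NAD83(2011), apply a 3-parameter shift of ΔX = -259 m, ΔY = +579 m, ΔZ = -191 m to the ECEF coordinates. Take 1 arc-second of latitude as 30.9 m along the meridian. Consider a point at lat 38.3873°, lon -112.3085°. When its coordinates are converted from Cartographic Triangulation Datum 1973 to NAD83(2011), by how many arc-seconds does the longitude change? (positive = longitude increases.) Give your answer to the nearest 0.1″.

Δλ = -19.0″

sin φ = 0.620974, cos φ = 0.783831, sin λ = -0.925153, cos λ = -0.379593.
East component: ΔE = −sin λ·ΔX + cos λ·ΔY = −(-0.925153)(-259) + (-0.379593)(579) = -459.40 m.
1° of latitude spans 3600 × 30.90 = 111240 m; at latitude φ, 1° of longitude spans that × cos φ = 87193.4 m, so Δλ = -459.40 / 87193.4 × 3600 = -18.967″.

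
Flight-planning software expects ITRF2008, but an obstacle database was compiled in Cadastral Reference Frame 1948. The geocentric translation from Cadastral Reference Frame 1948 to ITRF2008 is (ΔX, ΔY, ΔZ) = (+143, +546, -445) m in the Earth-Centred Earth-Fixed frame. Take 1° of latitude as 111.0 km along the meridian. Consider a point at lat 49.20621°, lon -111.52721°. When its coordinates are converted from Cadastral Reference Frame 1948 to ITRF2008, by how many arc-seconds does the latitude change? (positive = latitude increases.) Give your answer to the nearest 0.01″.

sin φ = 0.757066, cos φ = 0.653339, sin λ = -0.930243, cos λ = -0.366943.
North component: ΔN = −sin φ cos λ·ΔX − sin φ sin λ·ΔY + cos φ·ΔZ = −(0.757066)(-0.366943)(143) − (0.757066)(-0.930243)(546) + (0.653339)(-445) = 133.51 m.
1° of latitude spans 111000 m, so Δφ = 133.51 / 111000 × 3600 = 4.330″.

Δφ = 4.33″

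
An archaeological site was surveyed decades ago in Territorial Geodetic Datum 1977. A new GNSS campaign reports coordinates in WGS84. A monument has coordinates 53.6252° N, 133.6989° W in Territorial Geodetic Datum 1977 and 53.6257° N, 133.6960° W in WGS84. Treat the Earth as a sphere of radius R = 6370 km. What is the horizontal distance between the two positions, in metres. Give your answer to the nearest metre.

Δφ = 53.6257° − 53.6252° = +0.0005°; Δλ = -133.6960° − -133.6989° = +0.0029°.
1° along a meridian = πR/180 = 111177 m.
ΔN = Δφ × 111177 = 55.6 m; ΔE = Δλ × 111177 × cos(53.6252°) = +0.0029 × 111177 × 0.593065 = 191.2 m.
Distance = √(ΔE² + ΔN²) = √(191.2² + 55.6²) = 199.1 m.

199 m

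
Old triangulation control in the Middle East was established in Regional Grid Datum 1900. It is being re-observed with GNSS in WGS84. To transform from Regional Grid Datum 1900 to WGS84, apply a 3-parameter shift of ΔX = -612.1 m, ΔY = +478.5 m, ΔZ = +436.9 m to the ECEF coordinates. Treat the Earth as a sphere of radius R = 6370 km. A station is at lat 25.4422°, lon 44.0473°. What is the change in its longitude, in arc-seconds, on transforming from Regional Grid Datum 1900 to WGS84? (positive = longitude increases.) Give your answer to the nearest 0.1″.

Δλ = 27.6″

sin φ = 0.429600, cos φ = 0.903019, sin λ = 0.695252, cos λ = 0.718766.
East component: ΔE = −sin λ·ΔX + cos λ·ΔY = −(0.695252)(-612.1) + (0.718766)(478.5) = 769.49 m.
1° of latitude spans πR/180 = 111177 m; at latitude φ, 1° of longitude spans that × cos φ = 100395.4 m, so Δλ = 769.49 / 100395.4 × 3600 = 27.593″.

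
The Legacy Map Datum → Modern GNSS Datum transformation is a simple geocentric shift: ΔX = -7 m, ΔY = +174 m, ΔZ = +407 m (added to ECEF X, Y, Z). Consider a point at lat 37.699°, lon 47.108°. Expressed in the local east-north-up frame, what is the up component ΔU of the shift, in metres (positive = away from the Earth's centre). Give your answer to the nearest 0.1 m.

The local up (radial) axis is (cos φ cos λ, cos φ sin λ, sin φ), giving ΔU = -3.770 + 100.866 + 248.886 = 345.98 m.

ΔU = 346.0 m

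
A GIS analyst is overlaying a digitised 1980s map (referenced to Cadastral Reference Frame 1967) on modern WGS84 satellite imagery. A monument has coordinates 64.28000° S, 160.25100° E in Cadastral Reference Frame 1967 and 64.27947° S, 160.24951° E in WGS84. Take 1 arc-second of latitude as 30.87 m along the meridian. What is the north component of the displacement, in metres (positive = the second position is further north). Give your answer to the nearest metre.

ΔN = 59 m

Δφ = -64.27947° − -64.28000° = +0.00053°; Δλ = 160.24951° − 160.25100° = -0.00149°.
1° of latitude = 3600 × 30.87 = 111132 m.
ΔN = Δφ × 111132 = 58.9 m; ΔE = Δλ × 111132 × cos(-64.28000°) = -0.00149 × 111132 × 0.433974 = -71.9 m.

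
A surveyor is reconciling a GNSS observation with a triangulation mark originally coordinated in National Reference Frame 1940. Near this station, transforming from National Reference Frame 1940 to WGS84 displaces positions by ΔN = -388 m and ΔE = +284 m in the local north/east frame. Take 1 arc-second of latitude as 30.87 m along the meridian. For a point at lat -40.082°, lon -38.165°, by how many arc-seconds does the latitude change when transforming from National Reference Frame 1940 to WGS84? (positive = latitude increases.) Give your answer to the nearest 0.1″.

Δφ = -12.6″

1″ of latitude = 30.87 m, so Δφ = -388.0 / 30.87 = -12.569″.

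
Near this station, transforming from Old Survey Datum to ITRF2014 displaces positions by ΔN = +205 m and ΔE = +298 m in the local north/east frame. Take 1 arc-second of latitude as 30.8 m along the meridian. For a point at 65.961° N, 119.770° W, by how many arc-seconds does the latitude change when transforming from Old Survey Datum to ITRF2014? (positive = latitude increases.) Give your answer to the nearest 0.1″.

Δφ = 6.7″

1″ of latitude = 30.80 m, so Δφ = 205.0 / 30.80 = 6.656″.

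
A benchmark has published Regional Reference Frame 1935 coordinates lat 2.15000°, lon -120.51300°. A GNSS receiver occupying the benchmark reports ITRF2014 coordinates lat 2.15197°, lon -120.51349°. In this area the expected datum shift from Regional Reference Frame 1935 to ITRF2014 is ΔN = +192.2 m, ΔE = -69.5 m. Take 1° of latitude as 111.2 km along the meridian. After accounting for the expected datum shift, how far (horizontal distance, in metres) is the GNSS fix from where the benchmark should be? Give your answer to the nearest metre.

31 m

Observed coordinate differences: Δφ = +0.00197°, Δλ = -0.00049°.
Converting to metres (1° lat = 111200 m, cos φ = 0.999296): observed ΔN = 219.1 m, observed ΔE = -54.4 m.
Subtracting the expected shift leaves a residual of 219.1 − (192.2) = 26.9 m north and -54.4 − (-69.5) = 15.1 m east.
Residual distance = √(26.9² + 15.1²) = 30.8 m.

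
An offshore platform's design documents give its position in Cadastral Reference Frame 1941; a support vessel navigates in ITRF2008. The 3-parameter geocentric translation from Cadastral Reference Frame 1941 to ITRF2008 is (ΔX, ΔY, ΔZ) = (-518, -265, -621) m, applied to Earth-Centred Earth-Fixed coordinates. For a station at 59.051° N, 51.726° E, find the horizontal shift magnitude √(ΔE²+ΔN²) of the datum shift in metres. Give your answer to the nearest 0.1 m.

At φ = 59.051°, λ = 51.726°: sin φ = 0.857625, cos φ = 0.514275, sin λ = 0.785058, cos λ = 0.619423.
ΔE = −sin λ·ΔX + cos λ·ΔY = −(0.785058)·(-518) + (0.619423)·(-265) = 242.51 m.
ΔN = −sin φ cos λ·ΔX − sin φ sin λ·ΔY + cos φ·ΔZ = −(0.857625)(0.619423)(-518) − (0.857625)(0.785058)(-265) + (0.514275)(-621) = 134.23 m.
Horizontal magnitude = √(ΔE² + ΔN²) = √(242.51² + 134.23²) = 277.18 m.

277.2 m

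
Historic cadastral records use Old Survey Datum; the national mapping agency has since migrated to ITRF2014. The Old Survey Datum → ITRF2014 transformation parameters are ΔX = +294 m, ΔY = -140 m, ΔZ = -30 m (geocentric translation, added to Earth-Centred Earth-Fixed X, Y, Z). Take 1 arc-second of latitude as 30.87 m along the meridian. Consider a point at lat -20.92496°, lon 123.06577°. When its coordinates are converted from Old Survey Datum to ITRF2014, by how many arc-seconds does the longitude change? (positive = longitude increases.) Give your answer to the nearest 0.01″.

Δλ = -5.90″

sin φ = -0.357145, cos φ = 0.934049, sin λ = 0.838045, cos λ = -0.545601.
East component: ΔE = −sin λ·ΔX + cos λ·ΔY = −(0.838045)(294) + (-0.545601)(-140) = -170.00 m.
1° of latitude spans 3600 × 30.87 = 111132 m; at latitude φ, 1° of longitude spans that × cos φ = 103802.7 m, so Δλ = -170.00 / 103802.7 × 3600 = -5.896″.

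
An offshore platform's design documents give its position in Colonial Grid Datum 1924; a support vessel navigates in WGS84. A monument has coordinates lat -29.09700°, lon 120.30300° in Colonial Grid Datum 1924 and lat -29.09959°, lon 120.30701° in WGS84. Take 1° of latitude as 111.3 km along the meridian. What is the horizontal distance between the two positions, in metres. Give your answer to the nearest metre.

Δφ = -29.09959° − -29.09700° = -0.00259°; Δλ = 120.30701° − 120.30300° = +0.00401°.
ΔN = Δφ × 111300 = -288.3 m; ΔE = Δλ × 111300 × cos(-29.09700°) = +0.00401 × 111300 × 0.873798 = 390.0 m.
Distance = √(ΔE² + ΔN²) = √(390.0² + (-288.3)²) = 485.0 m.

485 m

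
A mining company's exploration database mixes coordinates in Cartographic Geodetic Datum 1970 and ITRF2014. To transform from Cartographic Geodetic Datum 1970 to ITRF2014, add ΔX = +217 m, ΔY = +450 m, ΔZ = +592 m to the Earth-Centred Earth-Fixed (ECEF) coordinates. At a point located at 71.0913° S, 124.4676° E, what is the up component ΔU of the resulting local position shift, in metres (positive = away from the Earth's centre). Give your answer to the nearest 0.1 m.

ΔU = -479.6 m

At φ = -71.0913°, λ = 124.4676°: sin φ = -0.946036, cos φ = 0.324061, sin λ = 0.824446, cos λ = -0.565940.
ΔU = cos φ cos λ·ΔX + cos φ sin λ·ΔY + sin φ·ΔZ = (0.324061)(-0.565940)(217) + (0.324061)(0.824446)(450) + (-0.946036)(592) = -479.62 m.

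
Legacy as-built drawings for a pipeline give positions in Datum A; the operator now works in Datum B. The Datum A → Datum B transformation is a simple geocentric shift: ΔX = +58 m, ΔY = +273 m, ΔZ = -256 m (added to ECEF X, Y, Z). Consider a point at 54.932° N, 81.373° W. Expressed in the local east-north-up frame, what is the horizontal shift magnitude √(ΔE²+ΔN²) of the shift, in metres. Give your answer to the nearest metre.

The local east axis at (φ, λ) is (−sin λ, cos λ, 0), so ΔE = −sin(-81.373°)·58 + cos(-81.373°)·273 = 98.29 m.
The local north axis is (−sin φ cos λ, −sin φ sin λ, cos φ), giving ΔN = -7.121 + 220.914 − 147.084 = 66.71 m.
Horizontal magnitude = √(ΔE² + ΔN²) = √(98.29² + 66.71²) = 118.79 m.

119 m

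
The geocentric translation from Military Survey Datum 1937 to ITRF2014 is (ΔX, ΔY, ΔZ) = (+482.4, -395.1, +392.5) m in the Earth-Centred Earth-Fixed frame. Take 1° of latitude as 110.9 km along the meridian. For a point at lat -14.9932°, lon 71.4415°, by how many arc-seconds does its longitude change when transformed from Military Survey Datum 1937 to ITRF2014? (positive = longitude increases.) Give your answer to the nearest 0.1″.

Δλ = -19.6″

sin φ = -0.258704, cos φ = 0.965957, sin λ = 0.947999, cos λ = 0.318273.
East component: ΔE = −sin λ·ΔX + cos λ·ΔY = −(0.947999)(482.4) + (0.318273)(-395.1) = -583.06 m.
1° of latitude spans 110900 m; at latitude φ, 1° of longitude spans that × cos φ = 107124.6 m, so Δλ = -583.06 / 107124.6 × 3600 = -19.594″.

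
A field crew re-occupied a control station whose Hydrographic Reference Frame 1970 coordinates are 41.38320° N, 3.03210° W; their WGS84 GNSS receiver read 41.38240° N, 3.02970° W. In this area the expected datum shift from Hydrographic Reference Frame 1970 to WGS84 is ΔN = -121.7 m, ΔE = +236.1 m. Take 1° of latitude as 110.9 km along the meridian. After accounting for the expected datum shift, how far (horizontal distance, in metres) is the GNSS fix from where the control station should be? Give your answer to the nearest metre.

49 m

Observed coordinate differences: Δφ = -0.00080°, Δλ = +0.00240°.
Converting to metres (1° lat = 110900 m, cos φ = 0.750305): observed ΔN = -88.7 m, observed ΔE = 199.7 m.
Subtracting the expected shift leaves a residual of -88.7 − (-121.7) = 33.0 m north and 199.7 − (236.1) = -36.4 m east.
Residual distance = √(33.0² + (-36.4)²) = 49.1 m.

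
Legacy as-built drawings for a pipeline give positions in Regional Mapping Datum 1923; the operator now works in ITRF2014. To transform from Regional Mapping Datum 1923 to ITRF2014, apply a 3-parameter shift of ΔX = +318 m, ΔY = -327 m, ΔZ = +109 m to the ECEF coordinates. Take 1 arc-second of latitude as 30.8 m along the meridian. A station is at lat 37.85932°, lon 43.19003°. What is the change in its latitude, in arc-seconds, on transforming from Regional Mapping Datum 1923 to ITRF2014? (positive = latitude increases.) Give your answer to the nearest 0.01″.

sin φ = 0.613725, cos φ = 0.789520, sin λ = 0.684420, cos λ = 0.729088.
North component: ΔN = −sin φ cos λ·ΔX − sin φ sin λ·ΔY + cos φ·ΔZ = −(0.613725)(0.729088)(318) − (0.613725)(0.684420)(-327) + (0.789520)(109) = 81.12 m.
1° of latitude spans 3600 × 30.80 = 110880 m, so Δφ = 81.12 / 110880 × 3600 = 2.634″.

Δφ = 2.63″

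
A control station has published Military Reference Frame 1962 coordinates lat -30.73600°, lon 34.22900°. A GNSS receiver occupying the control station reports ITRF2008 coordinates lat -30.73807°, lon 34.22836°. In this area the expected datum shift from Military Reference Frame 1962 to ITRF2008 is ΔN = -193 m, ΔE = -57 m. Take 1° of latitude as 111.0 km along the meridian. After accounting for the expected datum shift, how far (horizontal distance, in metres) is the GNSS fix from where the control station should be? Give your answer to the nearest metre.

37 m

Observed coordinate differences: Δφ = -0.00207°, Δλ = -0.00064°.
Converting to metres (1° lat = 111000 m, cos φ = 0.859531): observed ΔN = -229.8 m, observed ΔE = -61.1 m.
Subtracting the expected shift leaves a residual of -229.8 − (-193) = -36.8 m north and -61.1 − (-57) = -4.1 m east.
Residual distance = √((-36.8)² + (-4.1)²) = 37.0 m.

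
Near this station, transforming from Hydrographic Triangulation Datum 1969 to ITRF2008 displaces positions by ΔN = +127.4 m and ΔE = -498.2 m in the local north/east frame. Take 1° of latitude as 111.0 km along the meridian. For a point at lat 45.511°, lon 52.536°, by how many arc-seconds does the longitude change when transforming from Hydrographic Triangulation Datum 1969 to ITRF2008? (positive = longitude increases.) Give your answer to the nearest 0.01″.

At latitude 45.511°, cos φ = 0.700772.
1° of longitude at this latitude = 111.0 × cos φ = 77.79 km, so Δλ = -498.2 / 77785.7 = -0.0064048° = -23.057″.

Δλ = -23.06″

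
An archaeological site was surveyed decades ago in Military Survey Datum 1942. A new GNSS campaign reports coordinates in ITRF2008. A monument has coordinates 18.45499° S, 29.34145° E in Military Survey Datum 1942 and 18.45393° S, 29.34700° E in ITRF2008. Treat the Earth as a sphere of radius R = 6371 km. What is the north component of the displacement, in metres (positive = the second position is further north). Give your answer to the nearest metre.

ΔN = 118 m

Δφ = -18.45393° − -18.45499° = +0.00106°; Δλ = 29.34700° − 29.34145° = +0.00555°.
1° along a meridian = πR/180 = 111195 m.
ΔN = Δφ × 111195 = 117.9 m; ΔE = Δλ × 111195 × cos(-18.45499°) = +0.00555 × 111195 × 0.948573 = 585.4 m.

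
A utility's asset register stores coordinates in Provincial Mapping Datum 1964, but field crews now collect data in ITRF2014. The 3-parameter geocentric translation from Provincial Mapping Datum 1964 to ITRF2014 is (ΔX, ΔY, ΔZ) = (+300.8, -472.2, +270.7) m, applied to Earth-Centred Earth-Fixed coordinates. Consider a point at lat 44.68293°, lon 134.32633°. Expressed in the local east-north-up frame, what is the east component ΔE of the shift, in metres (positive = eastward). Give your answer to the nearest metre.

ΔE = 115 m

At φ = 44.68293°, λ = 134.32633°: sin φ = 0.703183, cos φ = 0.711009, sin λ = 0.715372, cos λ = -0.698744.
ΔE = −sin λ·ΔX + cos λ·ΔY = −(0.715372)·(300.8) + (-0.698744)·(-472.2) = 114.76 m.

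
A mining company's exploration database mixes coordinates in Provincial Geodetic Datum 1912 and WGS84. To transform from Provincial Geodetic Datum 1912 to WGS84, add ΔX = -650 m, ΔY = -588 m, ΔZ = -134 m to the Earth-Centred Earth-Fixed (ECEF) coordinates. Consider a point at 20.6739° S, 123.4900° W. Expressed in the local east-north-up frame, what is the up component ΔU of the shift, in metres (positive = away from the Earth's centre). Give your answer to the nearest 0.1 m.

The local up (radial) axis is (cos φ cos λ, cos φ sin λ, sin φ), giving ΔU = 335.568 + 458.803 + 47.309 = 841.68 m.

ΔU = 841.7 m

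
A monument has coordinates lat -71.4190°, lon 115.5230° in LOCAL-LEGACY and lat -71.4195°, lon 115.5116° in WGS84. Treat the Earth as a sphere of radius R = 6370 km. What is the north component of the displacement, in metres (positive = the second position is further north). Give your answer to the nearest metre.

Δφ = -71.4195° − -71.4190° = -0.0005°; Δλ = 115.5116° − 115.5230° = -0.0114°.
1° along a meridian = πR/180 = 111177 m.
ΔN = Δφ × 111177 = -55.6 m; ΔE = Δλ × 111177 × cos(-71.4190°) = -0.0114 × 111177 × 0.318645 = -403.9 m.

ΔN = -56 m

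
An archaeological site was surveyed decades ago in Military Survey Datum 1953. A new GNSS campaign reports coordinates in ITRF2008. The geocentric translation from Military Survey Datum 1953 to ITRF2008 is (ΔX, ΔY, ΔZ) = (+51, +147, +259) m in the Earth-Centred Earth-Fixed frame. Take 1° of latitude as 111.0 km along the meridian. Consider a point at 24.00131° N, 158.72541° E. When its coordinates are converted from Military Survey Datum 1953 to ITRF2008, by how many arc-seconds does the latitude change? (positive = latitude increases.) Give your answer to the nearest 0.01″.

sin φ = 0.406758, cos φ = 0.913536, sin λ = 0.362838, cos λ = -0.931852.
North component: ΔN = −sin φ cos λ·ΔX − sin φ sin λ·ΔY + cos φ·ΔZ = −(0.406758)(-0.931852)(51) − (0.406758)(0.362838)(147) + (0.913536)(259) = 234.24 m.
1° of latitude spans 111000 m, so Δφ = 234.24 / 111000 × 3600 = 7.597″.

Δφ = 7.60″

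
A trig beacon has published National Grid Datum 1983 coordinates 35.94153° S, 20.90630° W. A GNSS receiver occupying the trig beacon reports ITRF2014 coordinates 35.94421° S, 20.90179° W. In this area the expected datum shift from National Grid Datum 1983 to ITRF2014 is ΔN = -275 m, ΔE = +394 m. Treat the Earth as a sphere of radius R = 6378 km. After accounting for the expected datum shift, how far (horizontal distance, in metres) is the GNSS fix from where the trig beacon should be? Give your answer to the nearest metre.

Observed coordinate differences: Δφ = -0.00268°, Δλ = +0.00451°.
Converting to metres (1° lat = 111317 m, cos φ = 0.809616): observed ΔN = -298.3 m, observed ΔE = 406.5 m.
Subtracting the expected shift leaves a residual of -298.3 − (-275) = -23.3 m north and 406.5 − (394) = 12.5 m east.
Residual distance = √((-23.3)² + 12.5²) = 26.4 m.

26 m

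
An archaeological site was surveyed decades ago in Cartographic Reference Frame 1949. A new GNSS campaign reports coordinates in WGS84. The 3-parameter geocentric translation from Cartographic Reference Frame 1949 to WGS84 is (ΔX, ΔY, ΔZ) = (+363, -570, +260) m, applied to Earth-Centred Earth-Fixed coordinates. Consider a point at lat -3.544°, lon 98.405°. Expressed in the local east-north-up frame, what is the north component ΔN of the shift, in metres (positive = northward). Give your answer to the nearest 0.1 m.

ΔN = 221.4 m

At φ = -3.544°, λ = 98.405°: sin φ = -0.061815, cos φ = 0.998088, sin λ = 0.989260, cos λ = -0.146169.
ΔN = −sin φ cos λ·ΔX − sin φ sin λ·ΔY + cos φ·ΔZ = −(-0.061815)(-0.146169)(363) − (-0.061815)(0.989260)(-570) + (0.998088)(260) = 221.37 m.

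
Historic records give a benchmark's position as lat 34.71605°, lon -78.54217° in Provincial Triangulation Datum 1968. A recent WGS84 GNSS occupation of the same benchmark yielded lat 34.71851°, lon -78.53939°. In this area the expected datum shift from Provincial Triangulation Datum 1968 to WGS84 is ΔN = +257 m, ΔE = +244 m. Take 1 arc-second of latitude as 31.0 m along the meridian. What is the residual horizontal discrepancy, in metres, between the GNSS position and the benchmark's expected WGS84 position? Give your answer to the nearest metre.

21 m

Observed coordinate differences: Δφ = +0.00246°, Δλ = +0.00278°.
Converting to metres (1° lat = 111600 m, cos φ = 0.821985): observed ΔN = 274.5 m, observed ΔE = 255.0 m.
Subtracting the expected shift leaves a residual of 274.5 − (257) = 17.5 m north and 255.0 − (244) = 11.0 m east.
Residual distance = √(17.5² + 11.0²) = 20.7 m.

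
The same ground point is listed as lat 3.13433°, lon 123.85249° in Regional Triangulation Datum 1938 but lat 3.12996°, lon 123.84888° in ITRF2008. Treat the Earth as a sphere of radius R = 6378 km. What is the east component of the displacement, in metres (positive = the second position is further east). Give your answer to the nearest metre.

Δφ = 3.12996° − 3.13433° = -0.00437°; Δλ = 123.84888° − 123.85249° = -0.00361°.
1° along a meridian = πR/180 = 111317 m.
ΔN = Δφ × 111317 = -486.5 m; ΔE = Δλ × 111317 × cos(3.13433°) = -0.00361 × 111317 × 0.998504 = -401.3 m.

ΔE = -401 m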